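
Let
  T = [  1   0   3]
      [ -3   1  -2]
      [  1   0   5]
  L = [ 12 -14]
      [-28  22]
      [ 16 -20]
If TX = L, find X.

Since T multiplies X on the left, X = T⁻¹L.
det T = 2; the adjugate gives T⁻¹ = [[5/2, 0, -3/2], [13/2, 1, -7/2], [-1/2, 0, 1/2]].
X = T⁻¹L = [[5/2, 0, -3/2], [13/2, 1, -7/2], [-1/2, 0, 1/2]] · [[12, -14], [-28, 22], [16, -20]] = [[6, -5], [-6, 1], [2, -3]].

X = [[6, -5], [-6, 1], [2, -3]]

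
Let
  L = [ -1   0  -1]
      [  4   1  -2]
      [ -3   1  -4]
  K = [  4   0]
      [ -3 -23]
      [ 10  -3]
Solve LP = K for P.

P = [[-1, -4], [-5, 1], [-3, 4]]

L is on the left of P, so left-multiply by L⁻¹: P = L⁻¹K.
det L = -5, so L⁻¹ = [[2/5, 1/5, -1/5], [-22/5, -1/5, 6/5], [-7/5, -1/5, 1/5]].
P = L⁻¹K = [[2/5, 1/5, -1/5], [-22/5, -1/5, 6/5], [-7/5, -1/5, 1/5]] · [[4, 0], [-3, -23], [10, -3]] = [[-1, -4], [-5, 1], [-3, 4]].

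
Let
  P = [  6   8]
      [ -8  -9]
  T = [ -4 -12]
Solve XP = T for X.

X = [[-6, -4]]

Right-multiplying both sides by P⁻¹ gives X = TP⁻¹.
det P = 10; the adjugate gives P⁻¹ = [[-9/10, -4/5], [4/5, 3/5]].
X = TP⁻¹ = [[-4, -12]] · [[-9/10, -4/5], [4/5, 3/5]] = [[-6, -4]].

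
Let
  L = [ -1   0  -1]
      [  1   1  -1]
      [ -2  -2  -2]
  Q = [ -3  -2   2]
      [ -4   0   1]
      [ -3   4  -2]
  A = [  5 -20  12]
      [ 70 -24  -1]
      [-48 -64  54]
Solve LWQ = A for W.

W = [[0, -3, -2], [-4, -5, 1], [-4, 5, 5]]

W = L⁻¹AQ⁻¹ (apply L⁻¹ on the left and Q⁻¹ on the right).
L has determinant 4; L⁻¹ = [[-1, 1/2, 1/4], [1, 0, -1/2], [0, -1/2, -1/4]].
det Q = 2; the adjugate gives Q⁻¹ = [[-2, 2, -1], [-11/2, 6, -5/2], [-8, 9, -4]].
L⁻¹A = [[18, -8, 1], [29, 12, -15], [-23, 28, -13]].
W = (L⁻¹A)Q⁻¹ = [[0, -3, -2], [-4, -5, 1], [-4, 5, 5]].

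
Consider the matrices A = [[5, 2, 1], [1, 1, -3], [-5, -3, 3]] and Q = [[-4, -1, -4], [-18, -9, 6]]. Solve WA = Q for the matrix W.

W = [[-1, 1, 0], [-3, -3, 0]]

A is on the right of W, so right-multiply by A⁻¹: W = QA⁻¹.
det A = -4; the adjugate gives A⁻¹ = [[3/2, 9/4, 7/4], [-3, -5, -4], [-1/2, -5/4, -3/4]].
W = QA⁻¹ = [[-4, -1, -4], [-18, -9, 6]] · [[3/2, 9/4, 7/4], [-3, -5, -4], [-1/2, -5/4, -3/4]] = [[-1, 1, 0], [-3, -3, 0]].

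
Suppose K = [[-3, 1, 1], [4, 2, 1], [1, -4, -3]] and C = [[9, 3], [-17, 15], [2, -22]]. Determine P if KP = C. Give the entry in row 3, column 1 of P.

K is on the left of P, so left-multiply by K⁻¹: P = K⁻¹C.
K has determinant 1; K⁻¹ = [[-2, -1, -1], [13, 8, 7], [-18, -11, -10]].
P = K⁻¹C = [[-2, -1, -1], [13, 8, 7], [-18, -11, -10]] · [[9, 3], [-17, 15], [2, -22]] = [[-3, 1], [-5, 5], [5, 1]].

5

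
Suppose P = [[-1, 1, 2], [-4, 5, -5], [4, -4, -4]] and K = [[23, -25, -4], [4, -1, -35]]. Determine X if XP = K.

P is on the right of X, so right-multiply by P⁻¹: X = KP⁻¹.
det P = -4, so P⁻¹ = [[10, 1, 15/4], [9, 1, 13/4], [1, 0, 1/4]].
X = KP⁻¹ = [[23, -25, -4], [4, -1, -35]] · [[10, 1, 15/4], [9, 1, 13/4], [1, 0, 1/4]] = [[1, -2, 4], [-4, 3, 3]].

X = [[1, -2, 4], [-4, 3, 3]]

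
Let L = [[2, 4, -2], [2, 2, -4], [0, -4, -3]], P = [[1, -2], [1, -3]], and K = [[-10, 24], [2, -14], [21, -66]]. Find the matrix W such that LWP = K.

W = [[-2, 0], [0, -3], [1, -4]]

W = L⁻¹KP⁻¹ (apply L⁻¹ on the left and P⁻¹ on the right).
L has determinant -4; L⁻¹ = [[11/2, -5, 3], [-3/2, 3/2, -1], [2, -2, 1]].
det P = -1; the adjugate gives P⁻¹ = [[3, -2], [1, -1]].
L⁻¹K = [[-2, 4], [-3, 9], [-3, 10]].
W = (L⁻¹K)P⁻¹ = [[-2, 0], [0, -3], [1, -4]].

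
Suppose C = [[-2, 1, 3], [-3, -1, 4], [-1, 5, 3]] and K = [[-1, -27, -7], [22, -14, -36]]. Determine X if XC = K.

C is on the right of X, so right-multiply by C⁻¹: X = KC⁻¹.
det C = 3; the adjugate gives C⁻¹ = [[-23/3, 4, 7/3], [5/3, -1, -1/3], [-16/3, 3, 5/3]].
X = KC⁻¹ = [[-1, -27, -7], [22, -14, -36]] · [[-23/3, 4, 7/3], [5/3, -1, -1/3], [-16/3, 3, 5/3]] = [[0, 2, -5], [0, -6, -4]].

X = [[0, 2, -5], [0, -6, -4]]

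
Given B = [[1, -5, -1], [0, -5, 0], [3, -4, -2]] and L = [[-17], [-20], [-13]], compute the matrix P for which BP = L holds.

P = [[-3], [4], [-6]]

B is on the left of P, so left-multiply by B⁻¹: P = B⁻¹L.
det B = -5; the adjugate gives B⁻¹ = [[-2, 6/5, 1], [0, -1/5, 0], [-3, 11/5, 1]].
P = B⁻¹L = [[-2, 6/5, 1], [0, -1/5, 0], [-3, 11/5, 1]] · [[-17], [-20], [-13]] = [[-3], [4], [-6]].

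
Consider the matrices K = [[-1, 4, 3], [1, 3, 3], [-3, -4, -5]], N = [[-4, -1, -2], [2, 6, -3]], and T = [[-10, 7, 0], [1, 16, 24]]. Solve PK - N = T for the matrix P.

PK = T + N = [[-14, 6, -2], [3, 22, 21]].
K is on the right of P, so right-multiply by K⁻¹: P = (T + N)K⁻¹.
K has determinant 2; K⁻¹ = [[-3/2, 4, 3/2], [-2, 7, 3], [5/2, -8, -7/2]].
P = (T + N)K⁻¹ = [[4, 2, 4], [4, -2, -3]].

P = [[4, 2, 4], [4, -2, -3]]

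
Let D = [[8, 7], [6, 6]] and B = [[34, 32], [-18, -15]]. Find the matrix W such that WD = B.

Right-multiplying both sides by D⁻¹ gives W = BD⁻¹.
det D = 6; the adjugate gives D⁻¹ = [[1, -7/6], [-1, 4/3]].
W = BD⁻¹ = [[34, 32], [-18, -15]] · [[1, -7/6], [-1, 4/3]] = [[2, 3], [-3, 1]].

W = [[2, 3], [-3, 1]]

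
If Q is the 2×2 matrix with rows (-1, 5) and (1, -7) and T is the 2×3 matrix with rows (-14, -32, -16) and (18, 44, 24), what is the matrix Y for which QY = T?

Since Q multiplies Y on the left, Y = Q⁻¹T.
Q has determinant 2; Q⁻¹ = [[-7/2, -5/2], [-1/2, -1/2]].
Y = Q⁻¹T = [[-7/2, -5/2], [-1/2, -1/2]] · [[-14, -32, -16], [18, 44, 24]] = [[4, 2, -4], [-2, -6, -4]].

Y = [[4, 2, -4], [-2, -6, -4]]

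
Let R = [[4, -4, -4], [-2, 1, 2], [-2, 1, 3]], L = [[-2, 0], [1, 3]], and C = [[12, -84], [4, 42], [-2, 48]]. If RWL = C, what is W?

W = [[4, -5], [5, 0], [4, 2]]

Isolating W: multiply by R⁻¹ from the left and L⁻¹ from the right, so W = R⁻¹CL⁻¹.
det R = -4; the adjugate gives R⁻¹ = [[-1/4, -2, 1], [-1/2, -1, 0], [0, -1, 1]].
det L = -6; the adjugate gives L⁻¹ = [[-1/2, 0], [1/6, 1/3]].
R⁻¹C = [[-13, -15], [-10, 0], [-6, 6]].
W = (R⁻¹C)L⁻¹ = [[4, -5], [5, 0], [4, 2]].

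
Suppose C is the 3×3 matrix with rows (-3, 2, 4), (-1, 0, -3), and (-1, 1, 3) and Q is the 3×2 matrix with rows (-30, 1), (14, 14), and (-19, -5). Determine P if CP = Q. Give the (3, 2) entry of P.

C is on the left of P, so left-multiply by C⁻¹: P = C⁻¹Q.
det C = -1, so C⁻¹ = [[-3, 2, 6], [-6, 5, 13], [1, -1, -2]].
P = C⁻¹Q = [[-3, 2, 6], [-6, 5, 13], [1, -1, -2]] · [[-30, 1], [14, 14], [-19, -5]] = [[4, -5], [3, -1], [-6, -3]].

-3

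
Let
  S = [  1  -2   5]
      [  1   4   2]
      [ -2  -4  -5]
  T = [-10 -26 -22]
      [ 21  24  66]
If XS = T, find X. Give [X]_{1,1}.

1

S is on the right of X, so right-multiply by S⁻¹: X = TS⁻¹.
det S = 6; the adjugate gives S⁻¹ = [[-2, -5, -4], [1/6, 5/6, 1/2], [2/3, 4/3, 1]].
X = TS⁻¹ = [[-10, -26, -22], [21, 24, 66]] · [[-2, -5, -4], [1/6, 5/6, 1/2], [2/3, 4/3, 1]] = [[1, -1, 5], [6, 3, -6]].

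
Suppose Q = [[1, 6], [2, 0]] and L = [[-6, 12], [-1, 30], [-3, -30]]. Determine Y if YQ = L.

Right-multiplying both sides by Q⁻¹ gives Y = LQ⁻¹.
det Q = -12, so Q⁻¹ = [[0, 1/2], [1/6, -1/12]].
Y = LQ⁻¹ = [[-6, 12], [-1, 30], [-3, -30]] · [[0, 1/2], [1/6, -1/12]] = [[2, -4], [5, -3], [-5, 1]].

Y = [[2, -4], [5, -3], [-5, 1]]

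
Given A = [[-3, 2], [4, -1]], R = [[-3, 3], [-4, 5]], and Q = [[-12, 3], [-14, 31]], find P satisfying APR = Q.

P = A⁻¹QR⁻¹ (apply A⁻¹ on the left and R⁻¹ on the right).
det A = -5, so A⁻¹ = [[1/5, 2/5], [4/5, 3/5]].
det R = -3, so R⁻¹ = [[-5/3, 1], [-4/3, 1]].
A⁻¹Q = [[-8, 13], [-18, 21]].
P = (A⁻¹Q)R⁻¹ = [[-4, 5], [2, 3]].

P = [[-4, 5], [2, 3]]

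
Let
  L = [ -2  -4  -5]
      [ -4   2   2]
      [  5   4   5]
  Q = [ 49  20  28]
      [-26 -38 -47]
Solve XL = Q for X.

Right-multiplying both sides by L⁻¹ gives X = QL⁻¹.
det L = 6; the adjugate gives L⁻¹ = [[1/3, 0, 1/3], [5, 5/2, 4], [-13/3, -2, -10/3]].
X = QL⁻¹ = [[49, 20, 28], [-26, -38, -47]] · [[1/3, 0, 1/3], [5, 5/2, 4], [-13/3, -2, -10/3]] = [[-5, -6, 3], [5, -1, -4]].

X = [[-5, -6, 3], [5, -1, -4]]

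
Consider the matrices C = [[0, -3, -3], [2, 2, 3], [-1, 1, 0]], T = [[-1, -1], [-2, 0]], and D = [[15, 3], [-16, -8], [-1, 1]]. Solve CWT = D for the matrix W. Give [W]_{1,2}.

W = C⁻¹DT⁻¹ (apply C⁻¹ on the left and T⁻¹ on the right).
det C = -3; the adjugate gives C⁻¹ = [[1, 1, 1], [1, 1, 2], [-4/3, -1, -2]].
det T = -2; the adjugate gives T⁻¹ = [[0, -1/2], [-1, 1/2]].
C⁻¹D = [[-2, -4], [-3, -3], [-2, 2]].
W = (C⁻¹D)T⁻¹ = [[4, -1], [3, 0], [-2, 2]].

-1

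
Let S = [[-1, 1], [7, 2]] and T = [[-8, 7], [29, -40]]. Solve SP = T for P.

Left-multiplying both sides by S⁻¹ gives P = S⁻¹T.
det S = -9, so S⁻¹ = [[-2/9, 1/9], [7/9, 1/9]].
P = S⁻¹T = [[-2/9, 1/9], [7/9, 1/9]] · [[-8, 7], [29, -40]] = [[5, -6], [-3, 1]].

P = [[5, -6], [-3, 1]]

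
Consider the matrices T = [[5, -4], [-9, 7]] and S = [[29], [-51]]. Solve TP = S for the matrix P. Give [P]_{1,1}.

Left-multiplying both sides by T⁻¹ gives P = T⁻¹S.
det T = -1, so T⁻¹ = [[-7, -4], [-9, -5]].
P = T⁻¹S = [[-7, -4], [-9, -5]] · [[29], [-51]] = [[1], [-6]].

1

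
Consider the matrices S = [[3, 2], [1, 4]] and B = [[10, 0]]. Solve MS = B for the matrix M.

S is on the right of M, so right-multiply by S⁻¹: M = BS⁻¹.
det S = 10; the adjugate gives S⁻¹ = [[2/5, -1/5], [-1/10, 3/10]].
M = BS⁻¹ = [[10, 0]] · [[2/5, -1/5], [-1/10, 3/10]] = [[4, -2]].

M = [[4, -2]]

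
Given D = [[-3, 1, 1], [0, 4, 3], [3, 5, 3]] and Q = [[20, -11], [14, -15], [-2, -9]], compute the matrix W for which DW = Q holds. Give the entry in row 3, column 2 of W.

Left-multiplying both sides by D⁻¹ gives W = D⁻¹Q.
det D = 6, so D⁻¹ = [[-1/2, 1/3, -1/6], [3/2, -2, 3/2], [-2, 3, -2]].
W = D⁻¹Q = [[-1/2, 1/3, -1/6], [3/2, -2, 3/2], [-2, 3, -2]] · [[20, -11], [14, -15], [-2, -9]] = [[-5, 2], [-1, 0], [6, -5]].

-5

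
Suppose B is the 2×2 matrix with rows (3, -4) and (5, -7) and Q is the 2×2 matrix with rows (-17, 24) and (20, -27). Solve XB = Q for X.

B is on the right of X, so right-multiply by B⁻¹: X = QB⁻¹.
det B = -1, so B⁻¹ = [[7, -4], [5, -3]].
X = QB⁻¹ = [[-17, 24], [20, -27]] · [[7, -4], [5, -3]] = [[1, -4], [5, 1]].

X = [[1, -4], [5, 1]]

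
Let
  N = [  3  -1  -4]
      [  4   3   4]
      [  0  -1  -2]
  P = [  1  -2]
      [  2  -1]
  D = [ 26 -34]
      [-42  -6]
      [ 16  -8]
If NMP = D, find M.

M = [[4, -4], [2, 2], [-1, -5]]

Left-multiply by N⁻¹ and right-multiply by P⁻¹: M = N⁻¹DP⁻¹.
det N = 2; the adjugate gives N⁻¹ = [[-1, 1, 4], [4, -3, -14], [-2, 3/2, 13/2]].
P has determinant 3; P⁻¹ = [[-1/3, 2/3], [-2/3, 1/3]].
N⁻¹D = [[-4, -4], [6, -6], [-11, 7]].
M = (N⁻¹D)P⁻¹ = [[4, -4], [2, 2], [-1, -5]].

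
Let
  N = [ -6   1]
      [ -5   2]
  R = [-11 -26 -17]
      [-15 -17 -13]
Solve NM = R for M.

Since N multiplies M on the left, M = N⁻¹R.
N has determinant -7; N⁻¹ = [[-2/7, 1/7], [-5/7, 6/7]].
M = N⁻¹R = [[-2/7, 1/7], [-5/7, 6/7]] · [[-11, -26, -17], [-15, -17, -13]] = [[1, 5, 3], [-5, 4, 1]].

M = [[1, 5, 3], [-5, 4, 1]]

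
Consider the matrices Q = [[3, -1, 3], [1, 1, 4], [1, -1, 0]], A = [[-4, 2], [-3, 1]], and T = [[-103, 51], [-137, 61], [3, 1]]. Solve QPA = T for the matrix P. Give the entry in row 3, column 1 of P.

Left-multiply by Q⁻¹ and right-multiply by A⁻¹: P = Q⁻¹TA⁻¹.
det Q = 2, so Q⁻¹ = [[2, -3/2, -7/2], [2, -3/2, -9/2], [-1, 1, 2]].
det A = 2, so A⁻¹ = [[1/2, -1], [3/2, -2]].
Q⁻¹T = [[-11, 7], [-14, 6], [-28, 12]].
P = (Q⁻¹T)A⁻¹ = [[5, -3], [2, 2], [4, 4]].

4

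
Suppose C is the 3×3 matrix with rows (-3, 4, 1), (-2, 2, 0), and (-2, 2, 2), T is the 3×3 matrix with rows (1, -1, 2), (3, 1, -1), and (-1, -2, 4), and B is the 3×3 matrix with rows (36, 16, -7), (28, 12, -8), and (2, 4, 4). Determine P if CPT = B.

Left-multiply by C⁻¹ and right-multiply by T⁻¹: P = C⁻¹BT⁻¹.
C has determinant 4; C⁻¹ = [[1, -3/2, -1/2], [1, -1, -1/2], [0, -1/2, 1/2]].
det T = 3, so T⁻¹ = [[2/3, 0, -1/3], [-11/3, 2, 7/3], [-5/3, 1, 4/3]].
C⁻¹B = [[-7, -4, 3], [7, 2, -1], [-13, -4, 6]].
P = (C⁻¹B)T⁻¹ = [[5, -5, -3], [-1, 3, 1], [-4, -2, 3]].

P = [[5, -5, -3], [-1, 3, 1], [-4, -2, 3]]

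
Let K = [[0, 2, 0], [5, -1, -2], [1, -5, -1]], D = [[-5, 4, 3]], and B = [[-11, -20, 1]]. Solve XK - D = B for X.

XK = B + D = [[-16, -16, 4]].
K is on the right of X, so right-multiply by K⁻¹: X = (B + D)K⁻¹.
K has determinant 6; K⁻¹ = [[-3/2, 1/3, -2/3], [1/2, 0, 0], [-4, 1/3, -5/3]].
X = (B + D)K⁻¹ = [[0, -4, 4]].

X = [[0, -4, 4]]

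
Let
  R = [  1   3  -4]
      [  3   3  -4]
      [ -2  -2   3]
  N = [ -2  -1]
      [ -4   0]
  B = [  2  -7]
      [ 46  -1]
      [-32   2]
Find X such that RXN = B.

Left-multiply by R⁻¹ and right-multiply by N⁻¹: X = R⁻¹BN⁻¹.
R has determinant -2; R⁻¹ = [[-1/2, 1/2, 0], [1/2, 5/2, 4], [0, 2, 3]].
det N = -4, so N⁻¹ = [[0, -1/4], [-1, 1/2]].
R⁻¹B = [[22, 3], [-12, 2], [-4, 4]].
X = (R⁻¹B)N⁻¹ = [[-3, -4], [-2, 4], [-4, 3]].

X = [[-3, -4], [-2, 4], [-4, 3]]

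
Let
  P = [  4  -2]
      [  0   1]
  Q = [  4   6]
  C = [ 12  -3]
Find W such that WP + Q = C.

WP = C − Q = [[8, -9]].
Since P sits to the right of W, W = (C − Q)P⁻¹.
P has determinant 4; P⁻¹ = [[1/4, 1/2], [0, 1]].
W = (C − Q)P⁻¹ = [[2, -5]].

W = [[2, -5]]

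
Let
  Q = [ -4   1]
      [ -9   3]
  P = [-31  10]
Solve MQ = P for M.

M = [[1, 3]]

Since Q sits to the right of M, M = PQ⁻¹.
det Q = -3, so Q⁻¹ = [[-1, 1/3], [-3, 4/3]].
M = PQ⁻¹ = [[-31, 10]] · [[-1, 1/3], [-3, 4/3]] = [[1, 3]].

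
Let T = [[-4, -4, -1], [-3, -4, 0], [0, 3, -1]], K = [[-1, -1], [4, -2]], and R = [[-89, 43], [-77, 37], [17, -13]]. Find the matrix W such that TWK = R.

Isolating W: multiply by T⁻¹ from the left and K⁻¹ from the right, so W = T⁻¹RK⁻¹.
det T = 5, so T⁻¹ = [[4/5, -7/5, -4/5], [-3/5, 4/5, 3/5], [-9/5, 12/5, 4/5]].
det K = 6; the adjugate gives K⁻¹ = [[-1/3, 1/6], [-2/3, -1/6]].
T⁻¹R = [[23, -7], [2, -4], [-11, 1]].
W = (T⁻¹R)K⁻¹ = [[-3, 5], [2, 1], [3, -2]].

W = [[-3, 5], [2, 1], [3, -2]]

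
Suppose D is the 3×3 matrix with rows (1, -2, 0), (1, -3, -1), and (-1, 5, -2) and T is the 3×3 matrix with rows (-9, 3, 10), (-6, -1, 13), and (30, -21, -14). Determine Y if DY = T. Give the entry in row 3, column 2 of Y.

6

Since D multiplies Y on the left, Y = D⁻¹T.
det D = 5, so D⁻¹ = [[11/5, -4/5, 2/5], [3/5, -2/5, 1/5], [2/5, -3/5, -1/5]].
Y = D⁻¹T = [[11/5, -4/5, 2/5], [3/5, -2/5, 1/5], [2/5, -3/5, -1/5]] · [[-9, 3, 10], [-6, -1, 13], [30, -21, -14]] = [[-3, -1, 6], [3, -2, -2], [-6, 6, -1]].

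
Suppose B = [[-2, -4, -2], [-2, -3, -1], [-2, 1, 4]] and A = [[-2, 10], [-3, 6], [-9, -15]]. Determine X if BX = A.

X = [[1, -2], [1, 1], [-2, -5]]

B is on the left of X, so left-multiply by B⁻¹: X = B⁻¹A.
det B = -2, so B⁻¹ = [[11/2, -7, 1], [-5, 6, -1], [4, -5, 1]].
X = B⁻¹A = [[11/2, -7, 1], [-5, 6, -1], [4, -5, 1]] · [[-2, 10], [-3, 6], [-9, -15]] = [[1, -2], [1, 1], [-2, -5]].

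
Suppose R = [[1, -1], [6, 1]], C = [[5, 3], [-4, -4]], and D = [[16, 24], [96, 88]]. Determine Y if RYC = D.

Y = [[0, -4], [4, 5]]

Y = R⁻¹DC⁻¹ (apply R⁻¹ on the left and C⁻¹ on the right).
det R = 7; the adjugate gives R⁻¹ = [[1/7, 1/7], [-6/7, 1/7]].
det C = -8; the adjugate gives C⁻¹ = [[1/2, 3/8], [-1/2, -5/8]].
R⁻¹D = [[16, 16], [0, -8]].
Y = (R⁻¹D)C⁻¹ = [[0, -4], [4, 5]].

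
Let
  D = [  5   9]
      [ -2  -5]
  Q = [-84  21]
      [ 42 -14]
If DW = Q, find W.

Since D multiplies W on the left, W = D⁻¹Q.
det D = -7, so D⁻¹ = [[5/7, 9/7], [-2/7, -5/7]].
W = D⁻¹Q = [[5/7, 9/7], [-2/7, -5/7]] · [[-84, 21], [42, -14]] = [[-6, -3], [-6, 4]].

W = [[-6, -3], [-6, 4]]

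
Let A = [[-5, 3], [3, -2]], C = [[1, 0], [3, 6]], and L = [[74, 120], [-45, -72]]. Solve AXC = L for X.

Left-multiply by A⁻¹ and right-multiply by C⁻¹: X = A⁻¹LC⁻¹.
det A = 1, so A⁻¹ = [[-2, -3], [-3, -5]].
det C = 6, so C⁻¹ = [[1, 0], [-1/2, 1/6]].
A⁻¹L = [[-13, -24], [3, 0]].
X = (A⁻¹L)C⁻¹ = [[-1, -4], [3, 0]].

X = [[-1, -4], [3, 0]]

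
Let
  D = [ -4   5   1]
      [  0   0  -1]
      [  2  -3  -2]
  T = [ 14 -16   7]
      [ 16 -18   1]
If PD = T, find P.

Right-multiplying both sides by D⁻¹ gives P = TD⁻¹.
det D = 2, so D⁻¹ = [[-3/2, 7/2, -5/2], [-1, 3, -2], [0, -1, 0]].
P = TD⁻¹ = [[14, -16, 7], [16, -18, 1]] · [[-3/2, 7/2, -5/2], [-1, 3, -2], [0, -1, 0]] = [[-5, -6, -3], [-6, 1, -4]].

P = [[-5, -6, -3], [-6, 1, -4]]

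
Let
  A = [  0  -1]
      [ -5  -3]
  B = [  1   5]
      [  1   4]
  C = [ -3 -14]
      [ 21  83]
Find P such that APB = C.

Isolating P: multiply by A⁻¹ from the left and B⁻¹ from the right, so P = A⁻¹CB⁻¹.
det A = -5; the adjugate gives A⁻¹ = [[3/5, -1/5], [-1, 0]].
B has determinant -1; B⁻¹ = [[-4, 5], [1, -1]].
A⁻¹C = [[-6, -25], [3, 14]].
P = (A⁻¹C)B⁻¹ = [[-1, -5], [2, 1]].

P = [[-1, -5], [2, 1]]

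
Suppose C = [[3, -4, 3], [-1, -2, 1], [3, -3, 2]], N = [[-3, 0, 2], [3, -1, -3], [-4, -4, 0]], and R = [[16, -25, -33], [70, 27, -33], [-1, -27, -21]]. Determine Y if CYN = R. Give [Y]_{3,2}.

Y = C⁻¹RN⁻¹ (apply C⁻¹ on the left and N⁻¹ on the right).
det C = 4; the adjugate gives C⁻¹ = [[-1/4, -1/4, 1/2], [5/4, -3/4, -3/2], [9/4, -3/4, -5/2]].
N has determinant 4; N⁻¹ = [[-3, -2, 1/2], [3, 2, -3/4], [-4, -3, 3/4]].
C⁻¹R = [[-22, -14, 6], [-31, -11, 15], [-14, -9, 3]].
Y = (C⁻¹R)N⁻¹ = [[0, -2, 4], [0, -5, 4], [3, 1, 2]].

1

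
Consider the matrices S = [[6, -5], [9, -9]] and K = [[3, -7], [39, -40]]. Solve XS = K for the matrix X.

S is on the right of X, so right-multiply by S⁻¹: X = KS⁻¹.
det S = -9, so S⁻¹ = [[1, -5/9], [1, -2/3]].
X = KS⁻¹ = [[3, -7], [39, -40]] · [[1, -5/9], [1, -2/3]] = [[-4, 3], [-1, 5]].

X = [[-4, 3], [-1, 5]]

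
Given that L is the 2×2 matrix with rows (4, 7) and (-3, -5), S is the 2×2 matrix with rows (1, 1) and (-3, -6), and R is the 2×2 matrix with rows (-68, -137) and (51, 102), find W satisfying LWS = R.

Isolating W: multiply by L⁻¹ from the left and S⁻¹ from the right, so W = L⁻¹RS⁻¹.
det L = 1, so L⁻¹ = [[-5, -7], [3, 4]].
det S = -3, so S⁻¹ = [[2, 1/3], [-1, -1/3]].
L⁻¹R = [[-17, -29], [0, -3]].
W = (L⁻¹R)S⁻¹ = [[-5, 4], [3, 1]].

W = [[-5, 4], [3, 1]]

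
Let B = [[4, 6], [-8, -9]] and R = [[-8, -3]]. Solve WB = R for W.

W = [[4, 3]]

Since B sits to the right of W, W = RB⁻¹.
det B = 12, so B⁻¹ = [[-3/4, -1/2], [2/3, 1/3]].
W = RB⁻¹ = [[-8, -3]] · [[-3/4, -1/2], [2/3, 1/3]] = [[4, 3]].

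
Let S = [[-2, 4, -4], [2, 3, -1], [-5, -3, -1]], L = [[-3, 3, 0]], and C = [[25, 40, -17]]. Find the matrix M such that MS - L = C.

M = [[4, 5, -4]]

MS = C + L = [[22, 43, -17]].
S is on the right of M, so right-multiply by S⁻¹: M = (C + L)S⁻¹.
S has determinant 4; S⁻¹ = [[-3/2, 4, 2], [7/4, -9/2, -5/2], [9/4, -13/2, -7/2]].
M = (C + L)S⁻¹ = [[4, 5, -4]].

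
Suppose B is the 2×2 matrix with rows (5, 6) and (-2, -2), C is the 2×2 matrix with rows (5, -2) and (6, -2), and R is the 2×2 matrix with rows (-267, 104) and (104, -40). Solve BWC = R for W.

Isolating W: multiply by B⁻¹ from the left and C⁻¹ from the right, so W = B⁻¹RC⁻¹.
det B = 2, so B⁻¹ = [[-1, -3], [1, 5/2]].
det C = 2, so C⁻¹ = [[-1, 1], [-3, 5/2]].
B⁻¹R = [[-45, 16], [-7, 4]].
W = (B⁻¹R)C⁻¹ = [[-3, -5], [-5, 3]].

W = [[-3, -5], [-5, 3]]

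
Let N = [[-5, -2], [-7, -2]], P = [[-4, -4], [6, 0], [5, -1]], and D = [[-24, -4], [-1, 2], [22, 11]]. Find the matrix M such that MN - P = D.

MN = D + P = [[-28, -8], [5, 2], [27, 10]].
N is on the right of M, so right-multiply by N⁻¹: M = (D + P)N⁻¹.
N has determinant -4; N⁻¹ = [[1/2, -1/2], [-7/4, 5/4]].
M = (D + P)N⁻¹ = [[0, 4], [-1, 0], [-4, -1]].

M = [[0, 4], [-1, 0], [-4, -1]]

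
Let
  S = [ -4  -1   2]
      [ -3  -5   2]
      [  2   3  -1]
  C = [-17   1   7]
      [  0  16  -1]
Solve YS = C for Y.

S is on the right of Y, so right-multiply by S⁻¹: Y = CS⁻¹.
det S = 5; the adjugate gives S⁻¹ = [[-1/5, 1, 8/5], [1/5, 0, 2/5], [1/5, 2, 17/5]].
Y = CS⁻¹ = [[-17, 1, 7], [0, 16, -1]] · [[-1/5, 1, 8/5], [1/5, 0, 2/5], [1/5, 2, 17/5]] = [[5, -3, -3], [3, -2, 3]].

Y = [[5, -3, -3], [3, -2, 3]]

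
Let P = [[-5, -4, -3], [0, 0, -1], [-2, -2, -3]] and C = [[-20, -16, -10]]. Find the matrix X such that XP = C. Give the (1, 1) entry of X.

4

P is on the right of X, so right-multiply by P⁻¹: X = CP⁻¹.
det P = 2, so P⁻¹ = [[-1, -3, 2], [1, 9/2, -5/2], [0, -1, 0]].
X = CP⁻¹ = [[-20, -16, -10]] · [[-1, -3, 2], [1, 9/2, -5/2], [0, -1, 0]] = [[4, -2, 0]].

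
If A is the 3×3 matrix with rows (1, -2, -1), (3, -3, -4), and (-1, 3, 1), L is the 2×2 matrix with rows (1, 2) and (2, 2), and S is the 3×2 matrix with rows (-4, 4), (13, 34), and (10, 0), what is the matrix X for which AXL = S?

X = [[1, 0], [-2, 4], [-3, -2]]

Left-multiply by A⁻¹ and right-multiply by L⁻¹: X = A⁻¹SL⁻¹.
det A = 1; the adjugate gives A⁻¹ = [[9, -1, 5], [1, 0, 1], [6, -1, 3]].
det L = -2; the adjugate gives L⁻¹ = [[-1, 1], [1, -1/2]].
A⁻¹S = [[1, 2], [6, 4], [-7, -10]].
X = (A⁻¹S)L⁻¹ = [[1, 0], [-2, 4], [-3, -2]].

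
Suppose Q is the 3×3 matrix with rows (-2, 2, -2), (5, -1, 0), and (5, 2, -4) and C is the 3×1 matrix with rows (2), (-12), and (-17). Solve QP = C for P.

P = [[-3], [-3], [-1]]

Left-multiplying both sides by Q⁻¹ gives P = Q⁻¹C.
det Q = 2; the adjugate gives Q⁻¹ = [[2, 2, -1], [10, 9, -5], [15/2, 7, -4]].
P = Q⁻¹C = [[2, 2, -1], [10, 9, -5], [15/2, 7, -4]] · [[2], [-12], [-17]] = [[-3], [-3], [-1]].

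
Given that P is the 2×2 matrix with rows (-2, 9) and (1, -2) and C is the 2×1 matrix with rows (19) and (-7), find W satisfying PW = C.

Left-multiplying both sides by P⁻¹ gives W = P⁻¹C.
det P = -5, so P⁻¹ = [[2/5, 9/5], [1/5, 2/5]].
W = P⁻¹C = [[2/5, 9/5], [1/5, 2/5]] · [[19], [-7]] = [[-5], [1]].

W = [[-5], [1]]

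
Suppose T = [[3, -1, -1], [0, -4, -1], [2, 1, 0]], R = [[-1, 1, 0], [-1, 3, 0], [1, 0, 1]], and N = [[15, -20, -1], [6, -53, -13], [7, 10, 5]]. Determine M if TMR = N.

M = T⁻¹NR⁻¹ (apply T⁻¹ on the left and R⁻¹ on the right).
det T = -3, so T⁻¹ = [[-1/3, 1/3, 1], [2/3, -2/3, -1], [-8/3, 5/3, 4]].
det R = -2; the adjugate gives R⁻¹ = [[-3/2, 1/2, 0], [-1/2, 1/2, 0], [3/2, -1/2, 1]].
T⁻¹N = [[4, -1, 1], [-1, 12, 3], [-2, 5, 1]].
M = (T⁻¹N)R⁻¹ = [[-4, 1, 1], [0, 4, 3], [2, 1, 1]].

M = [[-4, 1, 1], [0, 4, 3], [2, 1, 1]]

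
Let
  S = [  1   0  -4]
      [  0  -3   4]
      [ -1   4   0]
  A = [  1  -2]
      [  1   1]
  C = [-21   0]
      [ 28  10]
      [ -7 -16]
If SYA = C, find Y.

Isolating Y: multiply by S⁻¹ from the left and A⁻¹ from the right, so Y = S⁻¹CA⁻¹.
det S = -4; the adjugate gives S⁻¹ = [[4, 4, 3], [1, 1, 1], [3/4, 1, 3/4]].
det A = 3, so A⁻¹ = [[1/3, 2/3], [-1/3, 1/3]].
S⁻¹C = [[7, -8], [0, -6], [7, -2]].
Y = (S⁻¹C)A⁻¹ = [[5, 2], [2, -2], [3, 4]].

Y = [[5, 2], [2, -2], [3, 4]]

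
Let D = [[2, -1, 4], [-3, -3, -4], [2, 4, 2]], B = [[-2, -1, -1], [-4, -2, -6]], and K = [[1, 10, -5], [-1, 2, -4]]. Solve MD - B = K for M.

MD = K + B = [[-1, 9, -6], [-5, 0, -10]].
Right-multiplying both sides by D⁻¹ gives M = (K + B)D⁻¹.
det D = -2; the adjugate gives D⁻¹ = [[-5, -9, -8], [1, 2, 2], [3, 5, 9/2]].
M = (K + B)D⁻¹ = [[-4, -3, -1], [-5, -5, -5]].

M = [[-4, -3, -1], [-5, -5, -5]]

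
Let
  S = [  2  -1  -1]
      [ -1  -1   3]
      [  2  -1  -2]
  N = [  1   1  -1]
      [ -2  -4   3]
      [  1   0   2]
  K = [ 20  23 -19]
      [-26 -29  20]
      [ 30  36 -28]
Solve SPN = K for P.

P = [[4, 1, 0], [-2, 2, 0], [-5, 2, -1]]

P = S⁻¹KN⁻¹ (apply S⁻¹ on the left and N⁻¹ on the right).
det S = 3, so S⁻¹ = [[5/3, -1/3, -4/3], [4/3, -2/3, -5/3], [1, 0, -1]].
det N = -5, so N⁻¹ = [[8/5, 2/5, 1/5], [-7/5, -3/5, 1/5], [-4/5, -1/5, 2/5]].
S⁻¹K = [[2, 0, -1], [-6, -10, 8], [-10, -13, 9]].
P = (S⁻¹K)N⁻¹ = [[4, 1, 0], [-2, 2, 0], [-5, 2, -1]].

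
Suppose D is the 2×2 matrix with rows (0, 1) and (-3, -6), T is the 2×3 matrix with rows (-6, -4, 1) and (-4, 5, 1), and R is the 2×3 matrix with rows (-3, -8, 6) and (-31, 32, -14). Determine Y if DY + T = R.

DY = R − T = [[3, -4, 5], [-27, 27, -15]].
Left-multiplying both sides by D⁻¹ gives Y = D⁻¹(R − T).
det D = 3, so D⁻¹ = [[-2, -1/3], [1, 0]].
Y = D⁻¹(R − T) = [[3, -1, -5], [3, -4, 5]].

Y = [[3, -1, -5], [3, -4, 5]]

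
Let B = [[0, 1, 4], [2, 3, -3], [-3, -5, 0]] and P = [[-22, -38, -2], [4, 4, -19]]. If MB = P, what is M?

M = [[-2, -2, 6], [-1, 5, 2]]

Since B sits to the right of M, M = PB⁻¹.
det B = 5, so B⁻¹ = [[-3, -4, -3], [9/5, 12/5, 8/5], [-1/5, -3/5, -2/5]].
M = PB⁻¹ = [[-22, -38, -2], [4, 4, -19]] · [[-3, -4, -3], [9/5, 12/5, 8/5], [-1/5, -3/5, -2/5]] = [[-2, -2, 6], [-1, 5, 2]].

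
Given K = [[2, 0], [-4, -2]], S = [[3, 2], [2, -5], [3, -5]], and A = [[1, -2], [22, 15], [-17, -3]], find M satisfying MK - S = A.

M = [[2, 0], [2, -5], [1, 4]]

MK = A + S = [[4, 0], [24, 10], [-14, -8]].
Right-multiplying both sides by K⁻¹ gives M = (A + S)K⁻¹.
det K = -4, so K⁻¹ = [[1/2, 0], [-1, -1/2]].
M = (A + S)K⁻¹ = [[2, 0], [2, -5], [1, 4]].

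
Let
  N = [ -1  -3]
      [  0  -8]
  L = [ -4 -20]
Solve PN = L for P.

P = [[4, 1]]

Right-multiplying both sides by N⁻¹ gives P = LN⁻¹.
det N = 8; the adjugate gives N⁻¹ = [[-1, 3/8], [0, -1/8]].
P = LN⁻¹ = [[-4, -20]] · [[-1, 3/8], [0, -1/8]] = [[4, 1]].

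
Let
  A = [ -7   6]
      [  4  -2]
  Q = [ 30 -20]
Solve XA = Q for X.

X = [[-2, 4]]

Since A sits to the right of X, X = QA⁻¹.
det A = -10; the adjugate gives A⁻¹ = [[1/5, 3/5], [2/5, 7/10]].
X = QA⁻¹ = [[30, -20]] · [[1/5, 3/5], [2/5, 7/10]] = [[-2, 4]].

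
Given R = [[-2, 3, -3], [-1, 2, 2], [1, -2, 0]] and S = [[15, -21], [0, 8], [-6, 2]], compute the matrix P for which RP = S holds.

P = [[6, 6], [6, 2], [-3, 5]]

R is on the left of P, so left-multiply by R⁻¹: P = R⁻¹S.
det R = -2, so R⁻¹ = [[-2, -3, -6], [-1, -3/2, -7/2], [0, 1/2, 1/2]].
P = R⁻¹S = [[-2, -3, -6], [-1, -3/2, -7/2], [0, 1/2, 1/2]] · [[15, -21], [0, 8], [-6, 2]] = [[6, 6], [6, 2], [-3, 5]].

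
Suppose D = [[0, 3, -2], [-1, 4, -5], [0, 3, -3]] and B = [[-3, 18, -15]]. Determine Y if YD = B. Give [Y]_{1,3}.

Right-multiplying both sides by D⁻¹ gives Y = BD⁻¹.
det D = -3, so D⁻¹ = [[-1, -1, 7/3], [1, 0, -2/3], [1, 0, -1]].
Y = BD⁻¹ = [[-3, 18, -15]] · [[-1, -1, 7/3], [1, 0, -2/3], [1, 0, -1]] = [[6, 3, -4]].

-4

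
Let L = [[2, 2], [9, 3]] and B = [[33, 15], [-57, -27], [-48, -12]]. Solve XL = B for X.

L is on the right of X, so right-multiply by L⁻¹: X = BL⁻¹.
L has determinant -12; L⁻¹ = [[-1/4, 1/6], [3/4, -1/6]].
X = BL⁻¹ = [[33, 15], [-57, -27], [-48, -12]] · [[-1/4, 1/6], [3/4, -1/6]] = [[3, 3], [-6, -5], [3, -6]].

X = [[3, 3], [-6, -5], [3, -6]]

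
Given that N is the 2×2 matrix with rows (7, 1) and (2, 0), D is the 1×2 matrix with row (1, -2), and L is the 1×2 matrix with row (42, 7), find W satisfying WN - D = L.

WN = L + D = [[43, 5]].
Since N sits to the right of W, W = (L + D)N⁻¹.
N has determinant -2; N⁻¹ = [[0, 1/2], [1, -7/2]].
W = (L + D)N⁻¹ = [[5, 4]].

W = [[5, 4]]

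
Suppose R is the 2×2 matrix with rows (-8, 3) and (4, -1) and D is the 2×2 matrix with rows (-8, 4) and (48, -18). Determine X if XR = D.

Since R sits to the right of X, X = DR⁻¹.
R has determinant -4; R⁻¹ = [[1/4, 3/4], [1, 2]].
X = DR⁻¹ = [[-8, 4], [48, -18]] · [[1/4, 3/4], [1, 2]] = [[2, 2], [-6, 0]].

X = [[2, 2], [-6, 0]]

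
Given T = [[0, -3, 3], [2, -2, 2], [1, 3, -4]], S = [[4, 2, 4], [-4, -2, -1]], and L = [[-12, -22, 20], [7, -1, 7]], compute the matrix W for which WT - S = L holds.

W = [[4, -2, -4], [-4, 3, -3]]

WT = L + S = [[-8, -20, 24], [3, -3, 6]].
Since T sits to the right of W, W = (L + S)T⁻¹.
T has determinant -6; T⁻¹ = [[-1/3, 1/2, 0], [-5/3, 1/2, -1], [-4/3, 1/2, -1]].
W = (L + S)T⁻¹ = [[4, -2, -4], [-4, 3, -3]].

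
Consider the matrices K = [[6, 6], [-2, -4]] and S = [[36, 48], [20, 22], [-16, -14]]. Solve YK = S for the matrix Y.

Since K sits to the right of Y, Y = SK⁻¹.
K has determinant -12; K⁻¹ = [[1/3, 1/2], [-1/6, -1/2]].
Y = SK⁻¹ = [[36, 48], [20, 22], [-16, -14]] · [[1/3, 1/2], [-1/6, -1/2]] = [[4, -6], [3, -1], [-3, -1]].

Y = [[4, -6], [3, -1], [-3, -1]]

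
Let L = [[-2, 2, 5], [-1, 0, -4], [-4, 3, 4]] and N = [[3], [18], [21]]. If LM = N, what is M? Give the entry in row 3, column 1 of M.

-3

Left-multiplying both sides by L⁻¹ gives M = L⁻¹N.
L has determinant 1; L⁻¹ = [[12, 7, -8], [20, 12, -13], [-3, -2, 2]].
M = L⁻¹N = [[12, 7, -8], [20, 12, -13], [-3, -2, 2]] · [[3], [18], [21]] = [[-6], [3], [-3]].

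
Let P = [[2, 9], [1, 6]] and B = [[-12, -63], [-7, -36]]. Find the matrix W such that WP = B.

W = [[-3, -6], [-2, -3]]

Right-multiplying both sides by P⁻¹ gives W = BP⁻¹.
det P = 3; the adjugate gives P⁻¹ = [[2, -3], [-1/3, 2/3]].
W = BP⁻¹ = [[-12, -63], [-7, -36]] · [[2, -3], [-1/3, 2/3]] = [[-3, -6], [-2, -3]].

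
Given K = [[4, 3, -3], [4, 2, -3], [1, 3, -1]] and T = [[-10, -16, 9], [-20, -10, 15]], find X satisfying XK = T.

X = [[4, -5, -6], [0, -5, 0]]

K is on the right of X, so right-multiply by K⁻¹: X = TK⁻¹.
det K = 1, so K⁻¹ = [[7, -6, -3], [1, -1, 0], [10, -9, -4]].
X = TK⁻¹ = [[-10, -16, 9], [-20, -10, 15]] · [[7, -6, -3], [1, -1, 0], [10, -9, -4]] = [[4, -5, -6], [0, -5, 0]].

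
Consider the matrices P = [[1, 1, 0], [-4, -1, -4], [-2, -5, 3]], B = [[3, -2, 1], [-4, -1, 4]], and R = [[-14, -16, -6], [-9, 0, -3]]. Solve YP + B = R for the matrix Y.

YP = R − B = [[-17, -14, -7], [-5, 1, -7]].
Right-multiplying both sides by P⁻¹ gives Y = (R − B)P⁻¹.
det P = -3, so P⁻¹ = [[23/3, 1, 4/3], [-20/3, -1, -4/3], [-6, -1, -1]].
Y = (R − B)P⁻¹ = [[5, 4, 3], [-3, 1, -1]].

Y = [[5, 4, 3], [-3, 1, -1]]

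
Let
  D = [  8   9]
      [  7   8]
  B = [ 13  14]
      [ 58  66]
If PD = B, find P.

P = [[6, -5], [2, 6]]

D is on the right of P, so right-multiply by D⁻¹: P = BD⁻¹.
det D = 1, so D⁻¹ = [[8, -9], [-7, 8]].
P = BD⁻¹ = [[13, 14], [58, 66]] · [[8, -9], [-7, 8]] = [[6, -5], [2, 6]].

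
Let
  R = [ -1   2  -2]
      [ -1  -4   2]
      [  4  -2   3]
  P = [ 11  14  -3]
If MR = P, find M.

Right-multiplying both sides by R⁻¹ gives M = PR⁻¹.
det R = -6, so R⁻¹ = [[4/3, 1/3, 2/3], [-11/6, -5/6, -2/3], [-3, -1, -1]].
M = PR⁻¹ = [[11, 14, -3]] · [[4/3, 1/3, 2/3], [-11/6, -5/6, -2/3], [-3, -1, -1]] = [[-2, -5, 1]].

M = [[-2, -5, 1]]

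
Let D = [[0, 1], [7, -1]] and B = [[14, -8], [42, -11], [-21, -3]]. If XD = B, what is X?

Since D sits to the right of X, X = BD⁻¹.
det D = -7, so D⁻¹ = [[1/7, 1/7], [1, 0]].
X = BD⁻¹ = [[14, -8], [42, -11], [-21, -3]] · [[1/7, 1/7], [1, 0]] = [[-6, 2], [-5, 6], [-6, -3]].

X = [[-6, 2], [-5, 6], [-6, -3]]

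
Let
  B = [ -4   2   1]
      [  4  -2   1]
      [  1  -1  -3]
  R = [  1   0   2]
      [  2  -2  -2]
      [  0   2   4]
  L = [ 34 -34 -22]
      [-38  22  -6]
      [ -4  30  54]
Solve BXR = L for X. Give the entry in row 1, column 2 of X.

-2

X = B⁻¹LR⁻¹ (apply B⁻¹ on the left and R⁻¹ on the right).
det B = -4; the adjugate gives B⁻¹ = [[-7/4, -5/4, -1], [-13/4, -11/4, -2], [1/2, 1/2, 0]].
det R = 4, so R⁻¹ = [[-1, 1, 1], [-2, 1, 3/2], [1, -1/2, -1/2]].
B⁻¹L = [[-8, 2, -8], [2, -10, -20], [-2, -6, -14]].
X = (B⁻¹L)R⁻¹ = [[-4, -2, -1], [-2, 2, -3], [0, -1, -4]].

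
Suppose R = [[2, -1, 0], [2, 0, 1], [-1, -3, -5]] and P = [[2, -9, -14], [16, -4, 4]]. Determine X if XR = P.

R is on the right of X, so right-multiply by R⁻¹: X = PR⁻¹.
R has determinant -3; R⁻¹ = [[-1, 5/3, 1/3], [-3, 10/3, 2/3], [2, -7/3, -2/3]].
X = PR⁻¹ = [[2, -9, -14], [16, -4, 4]] · [[-1, 5/3, 1/3], [-3, 10/3, 2/3], [2, -7/3, -2/3]] = [[-3, 6, 4], [4, 4, 0]].

X = [[-3, 6, 4], [4, 4, 0]]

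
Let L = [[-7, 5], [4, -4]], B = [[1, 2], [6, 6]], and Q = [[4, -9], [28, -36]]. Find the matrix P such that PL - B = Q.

P = [[1, 3], [-2, 5]]

PL = Q + B = [[5, -7], [34, -30]].
Since L sits to the right of P, P = (Q + B)L⁻¹.
L has determinant 8; L⁻¹ = [[-1/2, -5/8], [-1/2, -7/8]].
P = (Q + B)L⁻¹ = [[1, 3], [-2, 5]].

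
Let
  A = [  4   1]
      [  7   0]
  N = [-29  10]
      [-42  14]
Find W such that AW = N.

Left-multiplying both sides by A⁻¹ gives W = A⁻¹N.
det A = -7, so A⁻¹ = [[0, 1/7], [1, -4/7]].
W = A⁻¹N = [[0, 1/7], [1, -4/7]] · [[-29, 10], [-42, 14]] = [[-6, 2], [-5, 2]].

W = [[-6, 2], [-5, 2]]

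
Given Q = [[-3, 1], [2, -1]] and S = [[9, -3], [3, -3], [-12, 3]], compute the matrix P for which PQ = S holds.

P = [[-3, 0], [3, 6], [6, 3]]

Right-multiplying both sides by Q⁻¹ gives P = SQ⁻¹.
det Q = 1; the adjugate gives Q⁻¹ = [[-1, -1], [-2, -3]].
P = SQ⁻¹ = [[9, -3], [3, -3], [-12, 3]] · [[-1, -1], [-2, -3]] = [[-3, 0], [3, 6], [6, 3]].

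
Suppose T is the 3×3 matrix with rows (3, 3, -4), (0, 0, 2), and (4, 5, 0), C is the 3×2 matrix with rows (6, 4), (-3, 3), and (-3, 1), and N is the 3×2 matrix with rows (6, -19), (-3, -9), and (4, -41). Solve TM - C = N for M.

M = [[-1, -5], [1, -4], [-3, -3]]

TM = N + C = [[12, -15], [-6, -6], [1, -40]].
Since T multiplies M on the left, M = T⁻¹(N + C).
T has determinant -6; T⁻¹ = [[5/3, 10/3, -1], [-4/3, -8/3, 1], [0, 1/2, 0]].
M = T⁻¹(N + C) = [[-1, -5], [1, -4], [-3, -3]].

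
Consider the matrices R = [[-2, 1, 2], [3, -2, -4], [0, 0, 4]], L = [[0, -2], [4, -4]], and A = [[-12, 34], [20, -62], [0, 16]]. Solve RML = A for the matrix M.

M = [[1, 1], [-5, -1], [-2, 0]]

Left-multiply by R⁻¹ and right-multiply by L⁻¹: M = R⁻¹AL⁻¹.
R has determinant 4; R⁻¹ = [[-2, -1, 0], [-3, -2, -1/2], [0, 0, 1/4]].
L has determinant 8; L⁻¹ = [[-1/2, 1/4], [-1/2, 0]].
R⁻¹A = [[4, -6], [-4, 14], [0, 4]].
M = (R⁻¹A)L⁻¹ = [[1, 1], [-5, -1], [-2, 0]].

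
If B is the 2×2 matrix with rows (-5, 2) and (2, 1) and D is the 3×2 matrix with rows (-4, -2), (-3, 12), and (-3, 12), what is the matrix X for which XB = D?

B is on the right of X, so right-multiply by B⁻¹: X = DB⁻¹.
det B = -9, so B⁻¹ = [[-1/9, 2/9], [2/9, 5/9]].
X = DB⁻¹ = [[-4, -2], [-3, 12], [-3, 12]] · [[-1/9, 2/9], [2/9, 5/9]] = [[0, -2], [3, 6], [3, 6]].

X = [[0, -2], [3, 6], [3, 6]]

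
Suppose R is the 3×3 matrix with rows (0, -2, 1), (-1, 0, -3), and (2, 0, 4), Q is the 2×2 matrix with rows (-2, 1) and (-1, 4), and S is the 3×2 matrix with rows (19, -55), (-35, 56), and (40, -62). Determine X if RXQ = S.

Isolating X: multiply by R⁻¹ from the left and Q⁻¹ from the right, so X = R⁻¹SQ⁻¹.
R has determinant 4; R⁻¹ = [[0, 2, 3/2], [-1/2, -1/2, -1/4], [0, -1, -1/2]].
Q has determinant -7; Q⁻¹ = [[-4/7, 1/7], [-1/7, 2/7]].
R⁻¹S = [[-10, 19], [-2, 15], [15, -25]].
X = (R⁻¹S)Q⁻¹ = [[3, 4], [-1, 4], [-5, -5]].

X = [[3, 4], [-1, 4], [-5, -5]]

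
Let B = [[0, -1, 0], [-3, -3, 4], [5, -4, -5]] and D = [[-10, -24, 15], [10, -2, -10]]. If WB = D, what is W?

Since B sits to the right of W, W = DB⁻¹.
B has determinant -5; B⁻¹ = [[-31/5, 1, 4/5], [-1, 0, 0], [-27/5, 1, 3/5]].
W = DB⁻¹ = [[-10, -24, 15], [10, -2, -10]] · [[-31/5, 1, 4/5], [-1, 0, 0], [-27/5, 1, 3/5]] = [[5, 5, 1], [-6, 0, 2]].

W = [[5, 5, 1], [-6, 0, 2]]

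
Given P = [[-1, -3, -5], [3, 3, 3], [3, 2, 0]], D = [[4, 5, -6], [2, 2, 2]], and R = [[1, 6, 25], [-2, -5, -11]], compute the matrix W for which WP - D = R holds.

WP = R + D = [[5, 11, 19], [0, -3, -9]].
P is on the right of W, so right-multiply by P⁻¹: W = (R + D)P⁻¹.
P has determinant -6; P⁻¹ = [[1, 5/3, -1], [-3/2, -5/2, 2], [1/2, 7/6, -1]].
W = (R + D)P⁻¹ = [[-2, 3, -2], [0, -3, 3]].

W = [[-2, 3, -2], [0, -3, 3]]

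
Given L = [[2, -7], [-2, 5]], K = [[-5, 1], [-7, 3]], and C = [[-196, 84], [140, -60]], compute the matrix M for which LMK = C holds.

Left-multiply by L⁻¹ and right-multiply by K⁻¹: M = L⁻¹CK⁻¹.
det L = -4, so L⁻¹ = [[-5/4, -7/4], [-1/2, -1/2]].
K has determinant -8; K⁻¹ = [[-3/8, 1/8], [-7/8, 5/8]].
L⁻¹C = [[0, 0], [28, -12]].
M = (L⁻¹C)K⁻¹ = [[0, 0], [0, -4]].

M = [[0, 0], [0, -4]]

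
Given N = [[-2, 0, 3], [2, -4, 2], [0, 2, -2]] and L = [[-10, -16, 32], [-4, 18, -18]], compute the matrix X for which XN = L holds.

Right-multiplying both sides by N⁻¹ gives X = LN⁻¹.
det N = 4; the adjugate gives N⁻¹ = [[1, 3/2, 3], [1, 1, 5/2], [1, 1, 2]].
X = LN⁻¹ = [[-10, -16, 32], [-4, 18, -18]] · [[1, 3/2, 3], [1, 1, 5/2], [1, 1, 2]] = [[6, 1, -6], [-4, -6, -3]].

X = [[6, 1, -6], [-4, -6, -3]]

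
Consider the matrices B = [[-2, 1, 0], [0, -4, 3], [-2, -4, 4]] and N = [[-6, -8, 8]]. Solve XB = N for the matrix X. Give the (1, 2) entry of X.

4

Since B sits to the right of X, X = NB⁻¹.
det B = 2; the adjugate gives B⁻¹ = [[-2, -2, 3/2], [-3, -4, 3], [-4, -5, 4]].
X = NB⁻¹ = [[-6, -8, 8]] · [[-2, -2, 3/2], [-3, -4, 3], [-4, -5, 4]] = [[4, 4, -1]].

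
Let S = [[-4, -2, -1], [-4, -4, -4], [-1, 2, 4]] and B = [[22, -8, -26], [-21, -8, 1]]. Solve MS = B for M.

M = [[-6, 2, -6], [-1, 5, 5]]

Since S sits to the right of M, M = BS⁻¹.
det S = 4; the adjugate gives S⁻¹ = [[-2, 3/2, 1], [5, -17/4, -3], [-3, 5/2, 2]].
M = BS⁻¹ = [[22, -8, -26], [-21, -8, 1]] · [[-2, 3/2, 1], [5, -17/4, -3], [-3, 5/2, 2]] = [[-6, 2, -6], [-1, 5, 5]].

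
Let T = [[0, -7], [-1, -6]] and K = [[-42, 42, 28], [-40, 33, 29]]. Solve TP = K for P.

P = [[4, 3, -5], [6, -6, -4]]

Left-multiplying both sides by T⁻¹ gives P = T⁻¹K.
det T = -7; the adjugate gives T⁻¹ = [[6/7, -1], [-1/7, 0]].
P = T⁻¹K = [[6/7, -1], [-1/7, 0]] · [[-42, 42, 28], [-40, 33, 29]] = [[4, 3, -5], [6, -6, -4]].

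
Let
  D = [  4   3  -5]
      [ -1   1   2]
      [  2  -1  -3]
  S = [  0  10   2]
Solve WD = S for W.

W = [[2, 0, -4]]

Right-multiplying both sides by D⁻¹ gives W = SD⁻¹.
det D = 4, so D⁻¹ = [[-1/4, 7/2, 11/4], [1/4, -1/2, -3/4], [-1/4, 5/2, 7/4]].
W = SD⁻¹ = [[0, 10, 2]] · [[-1/4, 7/2, 11/4], [1/4, -1/2, -3/4], [-1/4, 5/2, 7/4]] = [[2, 0, -4]].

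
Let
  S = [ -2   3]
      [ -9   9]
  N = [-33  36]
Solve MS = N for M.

M = [[3, 3]]

Right-multiplying both sides by S⁻¹ gives M = NS⁻¹.
det S = 9, so S⁻¹ = [[1, -1/3], [1, -2/9]].
M = NS⁻¹ = [[-33, 36]] · [[1, -1/3], [1, -2/9]] = [[3, 3]].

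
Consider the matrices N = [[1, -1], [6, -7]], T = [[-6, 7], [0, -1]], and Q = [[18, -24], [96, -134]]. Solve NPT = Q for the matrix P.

P = [[-5, -1], [-2, -4]]

P = N⁻¹QT⁻¹ (apply N⁻¹ on the left and T⁻¹ on the right).
det N = -1; the adjugate gives N⁻¹ = [[7, -1], [6, -1]].
det T = 6, so T⁻¹ = [[-1/6, -7/6], [0, -1]].
N⁻¹Q = [[30, -34], [12, -10]].
P = (N⁻¹Q)T⁻¹ = [[-5, -1], [-2, -4]].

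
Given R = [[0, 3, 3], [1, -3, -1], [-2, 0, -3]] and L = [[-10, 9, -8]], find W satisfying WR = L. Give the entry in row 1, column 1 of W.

R is on the right of W, so right-multiply by R⁻¹: W = LR⁻¹.
det R = -3; the adjugate gives R⁻¹ = [[-3, -3, -2], [-5/3, -2, -1], [2, 2, 1]].
W = LR⁻¹ = [[-10, 9, -8]] · [[-3, -3, -2], [-5/3, -2, -1], [2, 2, 1]] = [[-1, -4, 3]].

-1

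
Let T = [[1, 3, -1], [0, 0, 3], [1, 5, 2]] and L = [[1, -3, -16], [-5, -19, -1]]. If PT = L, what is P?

P = [[4, -2, -3], [-3, 0, -2]]

Since T sits to the right of P, P = LT⁻¹.
det T = -6; the adjugate gives T⁻¹ = [[5/2, 11/6, -3/2], [-1/2, -1/2, 1/2], [0, 1/3, 0]].
P = LT⁻¹ = [[1, -3, -16], [-5, -19, -1]] · [[5/2, 11/6, -3/2], [-1/2, -1/2, 1/2], [0, 1/3, 0]] = [[4, -2, -3], [-3, 0, -2]].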